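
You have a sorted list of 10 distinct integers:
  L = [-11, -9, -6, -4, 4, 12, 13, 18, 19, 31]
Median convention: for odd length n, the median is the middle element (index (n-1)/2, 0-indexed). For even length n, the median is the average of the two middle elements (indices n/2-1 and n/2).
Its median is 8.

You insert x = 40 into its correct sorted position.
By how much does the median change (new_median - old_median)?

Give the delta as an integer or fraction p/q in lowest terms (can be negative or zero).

Old median = 8
After inserting x = 40: new sorted = [-11, -9, -6, -4, 4, 12, 13, 18, 19, 31, 40]
New median = 12
Delta = 12 - 8 = 4

Answer: 4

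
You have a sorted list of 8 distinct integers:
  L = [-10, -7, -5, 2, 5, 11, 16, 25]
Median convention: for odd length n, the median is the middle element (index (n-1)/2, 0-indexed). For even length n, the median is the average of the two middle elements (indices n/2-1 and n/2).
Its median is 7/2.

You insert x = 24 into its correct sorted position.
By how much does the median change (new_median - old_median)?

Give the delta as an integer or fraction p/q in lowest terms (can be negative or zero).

Old median = 7/2
After inserting x = 24: new sorted = [-10, -7, -5, 2, 5, 11, 16, 24, 25]
New median = 5
Delta = 5 - 7/2 = 3/2

Answer: 3/2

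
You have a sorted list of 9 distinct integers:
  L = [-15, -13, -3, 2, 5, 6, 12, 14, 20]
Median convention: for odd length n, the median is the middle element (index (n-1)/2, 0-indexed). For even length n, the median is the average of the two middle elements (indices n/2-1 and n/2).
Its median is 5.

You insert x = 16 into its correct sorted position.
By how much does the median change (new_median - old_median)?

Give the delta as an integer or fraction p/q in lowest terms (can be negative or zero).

Old median = 5
After inserting x = 16: new sorted = [-15, -13, -3, 2, 5, 6, 12, 14, 16, 20]
New median = 11/2
Delta = 11/2 - 5 = 1/2

Answer: 1/2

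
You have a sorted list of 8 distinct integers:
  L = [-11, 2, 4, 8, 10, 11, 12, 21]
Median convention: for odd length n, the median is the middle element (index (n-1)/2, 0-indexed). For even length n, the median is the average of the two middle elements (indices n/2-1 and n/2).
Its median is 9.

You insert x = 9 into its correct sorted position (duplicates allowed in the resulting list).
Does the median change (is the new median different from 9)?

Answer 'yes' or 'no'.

Answer: no

Derivation:
Old median = 9
Insert x = 9
New median = 9
Changed? no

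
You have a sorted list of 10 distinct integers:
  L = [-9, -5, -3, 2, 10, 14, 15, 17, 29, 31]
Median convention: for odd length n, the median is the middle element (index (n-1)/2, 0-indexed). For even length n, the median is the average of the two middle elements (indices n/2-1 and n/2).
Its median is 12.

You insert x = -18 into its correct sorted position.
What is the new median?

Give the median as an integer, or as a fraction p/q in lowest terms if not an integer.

Answer: 10

Derivation:
Old list (sorted, length 10): [-9, -5, -3, 2, 10, 14, 15, 17, 29, 31]
Old median = 12
Insert x = -18
Old length even (10). Middle pair: indices 4,5 = 10,14.
New length odd (11). New median = single middle element.
x = -18: 0 elements are < x, 10 elements are > x.
New sorted list: [-18, -9, -5, -3, 2, 10, 14, 15, 17, 29, 31]
New median = 10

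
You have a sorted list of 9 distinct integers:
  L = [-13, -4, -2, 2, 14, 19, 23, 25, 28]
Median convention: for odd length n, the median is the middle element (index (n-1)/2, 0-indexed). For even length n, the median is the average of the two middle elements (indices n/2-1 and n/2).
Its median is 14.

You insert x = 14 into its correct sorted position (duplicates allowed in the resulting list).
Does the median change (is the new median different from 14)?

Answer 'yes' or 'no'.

Old median = 14
Insert x = 14
New median = 14
Changed? no

Answer: no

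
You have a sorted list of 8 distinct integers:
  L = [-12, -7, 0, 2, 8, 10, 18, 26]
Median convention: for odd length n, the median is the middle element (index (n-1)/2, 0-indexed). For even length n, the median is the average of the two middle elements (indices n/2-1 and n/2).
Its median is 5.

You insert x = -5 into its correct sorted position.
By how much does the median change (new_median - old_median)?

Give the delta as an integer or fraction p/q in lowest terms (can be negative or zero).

Answer: -3

Derivation:
Old median = 5
After inserting x = -5: new sorted = [-12, -7, -5, 0, 2, 8, 10, 18, 26]
New median = 2
Delta = 2 - 5 = -3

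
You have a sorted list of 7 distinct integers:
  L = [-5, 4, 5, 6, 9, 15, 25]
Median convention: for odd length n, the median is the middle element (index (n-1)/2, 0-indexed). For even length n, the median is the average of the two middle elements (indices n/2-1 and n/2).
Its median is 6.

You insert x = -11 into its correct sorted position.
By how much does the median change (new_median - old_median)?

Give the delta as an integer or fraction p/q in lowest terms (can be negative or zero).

Answer: -1/2

Derivation:
Old median = 6
After inserting x = -11: new sorted = [-11, -5, 4, 5, 6, 9, 15, 25]
New median = 11/2
Delta = 11/2 - 6 = -1/2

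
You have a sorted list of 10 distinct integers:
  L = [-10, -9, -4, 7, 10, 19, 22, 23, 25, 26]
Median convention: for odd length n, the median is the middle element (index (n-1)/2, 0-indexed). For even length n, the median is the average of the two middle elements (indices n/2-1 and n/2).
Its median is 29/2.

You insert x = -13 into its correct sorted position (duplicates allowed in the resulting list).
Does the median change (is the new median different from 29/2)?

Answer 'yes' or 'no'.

Old median = 29/2
Insert x = -13
New median = 10
Changed? yes

Answer: yes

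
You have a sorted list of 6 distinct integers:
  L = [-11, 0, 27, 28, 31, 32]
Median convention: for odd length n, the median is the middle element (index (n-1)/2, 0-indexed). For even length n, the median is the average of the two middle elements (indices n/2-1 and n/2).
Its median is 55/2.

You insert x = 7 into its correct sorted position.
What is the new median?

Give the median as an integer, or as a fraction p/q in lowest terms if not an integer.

Old list (sorted, length 6): [-11, 0, 27, 28, 31, 32]
Old median = 55/2
Insert x = 7
Old length even (6). Middle pair: indices 2,3 = 27,28.
New length odd (7). New median = single middle element.
x = 7: 2 elements are < x, 4 elements are > x.
New sorted list: [-11, 0, 7, 27, 28, 31, 32]
New median = 27

Answer: 27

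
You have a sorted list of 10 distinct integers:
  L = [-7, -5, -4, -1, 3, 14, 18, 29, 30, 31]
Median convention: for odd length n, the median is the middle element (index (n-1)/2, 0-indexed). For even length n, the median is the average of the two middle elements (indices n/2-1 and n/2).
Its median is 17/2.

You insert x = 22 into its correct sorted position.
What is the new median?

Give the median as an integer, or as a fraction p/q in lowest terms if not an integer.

Answer: 14

Derivation:
Old list (sorted, length 10): [-7, -5, -4, -1, 3, 14, 18, 29, 30, 31]
Old median = 17/2
Insert x = 22
Old length even (10). Middle pair: indices 4,5 = 3,14.
New length odd (11). New median = single middle element.
x = 22: 7 elements are < x, 3 elements are > x.
New sorted list: [-7, -5, -4, -1, 3, 14, 18, 22, 29, 30, 31]
New median = 14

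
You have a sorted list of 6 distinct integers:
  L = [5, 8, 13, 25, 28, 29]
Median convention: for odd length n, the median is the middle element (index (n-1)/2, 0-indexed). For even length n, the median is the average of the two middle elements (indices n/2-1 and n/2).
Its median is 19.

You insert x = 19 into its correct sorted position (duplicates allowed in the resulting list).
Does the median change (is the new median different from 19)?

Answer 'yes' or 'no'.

Old median = 19
Insert x = 19
New median = 19
Changed? no

Answer: no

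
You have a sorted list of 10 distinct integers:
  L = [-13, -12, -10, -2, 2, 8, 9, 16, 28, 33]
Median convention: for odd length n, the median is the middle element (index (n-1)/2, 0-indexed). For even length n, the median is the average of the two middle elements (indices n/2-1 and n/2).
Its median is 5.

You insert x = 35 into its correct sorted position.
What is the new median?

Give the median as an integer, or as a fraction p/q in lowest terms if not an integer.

Answer: 8

Derivation:
Old list (sorted, length 10): [-13, -12, -10, -2, 2, 8, 9, 16, 28, 33]
Old median = 5
Insert x = 35
Old length even (10). Middle pair: indices 4,5 = 2,8.
New length odd (11). New median = single middle element.
x = 35: 10 elements are < x, 0 elements are > x.
New sorted list: [-13, -12, -10, -2, 2, 8, 9, 16, 28, 33, 35]
New median = 8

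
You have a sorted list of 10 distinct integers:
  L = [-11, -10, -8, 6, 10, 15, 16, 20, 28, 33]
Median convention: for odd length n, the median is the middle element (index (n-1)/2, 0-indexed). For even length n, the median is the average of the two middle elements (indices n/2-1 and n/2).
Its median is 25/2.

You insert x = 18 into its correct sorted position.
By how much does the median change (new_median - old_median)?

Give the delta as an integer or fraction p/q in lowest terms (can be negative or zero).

Old median = 25/2
After inserting x = 18: new sorted = [-11, -10, -8, 6, 10, 15, 16, 18, 20, 28, 33]
New median = 15
Delta = 15 - 25/2 = 5/2

Answer: 5/2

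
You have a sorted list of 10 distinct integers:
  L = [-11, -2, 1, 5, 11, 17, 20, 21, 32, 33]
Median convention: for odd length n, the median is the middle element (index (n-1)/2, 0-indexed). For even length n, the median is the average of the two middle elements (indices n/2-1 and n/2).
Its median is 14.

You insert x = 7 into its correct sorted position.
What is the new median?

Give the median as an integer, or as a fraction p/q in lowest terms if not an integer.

Answer: 11

Derivation:
Old list (sorted, length 10): [-11, -2, 1, 5, 11, 17, 20, 21, 32, 33]
Old median = 14
Insert x = 7
Old length even (10). Middle pair: indices 4,5 = 11,17.
New length odd (11). New median = single middle element.
x = 7: 4 elements are < x, 6 elements are > x.
New sorted list: [-11, -2, 1, 5, 7, 11, 17, 20, 21, 32, 33]
New median = 11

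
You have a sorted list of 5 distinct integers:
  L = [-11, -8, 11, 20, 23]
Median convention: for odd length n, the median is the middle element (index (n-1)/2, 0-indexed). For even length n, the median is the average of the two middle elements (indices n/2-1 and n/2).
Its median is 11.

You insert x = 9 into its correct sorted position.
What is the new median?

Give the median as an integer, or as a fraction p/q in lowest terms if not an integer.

Old list (sorted, length 5): [-11, -8, 11, 20, 23]
Old median = 11
Insert x = 9
Old length odd (5). Middle was index 2 = 11.
New length even (6). New median = avg of two middle elements.
x = 9: 2 elements are < x, 3 elements are > x.
New sorted list: [-11, -8, 9, 11, 20, 23]
New median = 10

Answer: 10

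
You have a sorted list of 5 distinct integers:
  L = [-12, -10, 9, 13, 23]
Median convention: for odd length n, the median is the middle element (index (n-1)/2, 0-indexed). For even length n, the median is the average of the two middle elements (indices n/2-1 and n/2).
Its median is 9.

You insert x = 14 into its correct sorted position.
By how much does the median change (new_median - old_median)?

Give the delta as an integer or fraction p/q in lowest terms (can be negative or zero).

Old median = 9
After inserting x = 14: new sorted = [-12, -10, 9, 13, 14, 23]
New median = 11
Delta = 11 - 9 = 2

Answer: 2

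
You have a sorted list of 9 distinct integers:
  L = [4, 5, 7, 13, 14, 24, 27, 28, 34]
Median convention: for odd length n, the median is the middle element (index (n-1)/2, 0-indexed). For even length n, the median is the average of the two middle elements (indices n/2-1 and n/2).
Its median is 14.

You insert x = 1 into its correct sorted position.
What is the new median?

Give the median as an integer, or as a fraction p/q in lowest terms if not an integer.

Old list (sorted, length 9): [4, 5, 7, 13, 14, 24, 27, 28, 34]
Old median = 14
Insert x = 1
Old length odd (9). Middle was index 4 = 14.
New length even (10). New median = avg of two middle elements.
x = 1: 0 elements are < x, 9 elements are > x.
New sorted list: [1, 4, 5, 7, 13, 14, 24, 27, 28, 34]
New median = 27/2

Answer: 27/2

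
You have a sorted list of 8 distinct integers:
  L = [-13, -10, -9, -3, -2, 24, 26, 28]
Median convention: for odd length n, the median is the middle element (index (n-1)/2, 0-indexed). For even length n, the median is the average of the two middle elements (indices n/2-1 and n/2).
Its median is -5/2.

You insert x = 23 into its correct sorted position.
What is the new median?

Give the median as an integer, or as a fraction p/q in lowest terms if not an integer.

Answer: -2

Derivation:
Old list (sorted, length 8): [-13, -10, -9, -3, -2, 24, 26, 28]
Old median = -5/2
Insert x = 23
Old length even (8). Middle pair: indices 3,4 = -3,-2.
New length odd (9). New median = single middle element.
x = 23: 5 elements are < x, 3 elements are > x.
New sorted list: [-13, -10, -9, -3, -2, 23, 24, 26, 28]
New median = -2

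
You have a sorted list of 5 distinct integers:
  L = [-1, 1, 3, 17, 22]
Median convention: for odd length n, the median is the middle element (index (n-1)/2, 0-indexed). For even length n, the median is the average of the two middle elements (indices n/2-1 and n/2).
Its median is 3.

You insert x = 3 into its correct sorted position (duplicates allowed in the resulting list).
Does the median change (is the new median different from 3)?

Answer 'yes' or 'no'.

Old median = 3
Insert x = 3
New median = 3
Changed? no

Answer: no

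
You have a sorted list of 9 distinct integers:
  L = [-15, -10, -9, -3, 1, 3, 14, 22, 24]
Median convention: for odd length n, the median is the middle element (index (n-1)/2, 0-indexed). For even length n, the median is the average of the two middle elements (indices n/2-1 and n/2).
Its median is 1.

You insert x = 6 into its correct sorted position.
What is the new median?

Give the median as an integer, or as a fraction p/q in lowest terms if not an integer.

Answer: 2

Derivation:
Old list (sorted, length 9): [-15, -10, -9, -3, 1, 3, 14, 22, 24]
Old median = 1
Insert x = 6
Old length odd (9). Middle was index 4 = 1.
New length even (10). New median = avg of two middle elements.
x = 6: 6 elements are < x, 3 elements are > x.
New sorted list: [-15, -10, -9, -3, 1, 3, 6, 14, 22, 24]
New median = 2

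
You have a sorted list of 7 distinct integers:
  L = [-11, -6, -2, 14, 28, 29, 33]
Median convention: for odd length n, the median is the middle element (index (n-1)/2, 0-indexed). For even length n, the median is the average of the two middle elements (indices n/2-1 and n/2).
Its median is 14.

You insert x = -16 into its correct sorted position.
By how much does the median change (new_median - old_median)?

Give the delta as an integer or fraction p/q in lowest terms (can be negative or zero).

Old median = 14
After inserting x = -16: new sorted = [-16, -11, -6, -2, 14, 28, 29, 33]
New median = 6
Delta = 6 - 14 = -8

Answer: -8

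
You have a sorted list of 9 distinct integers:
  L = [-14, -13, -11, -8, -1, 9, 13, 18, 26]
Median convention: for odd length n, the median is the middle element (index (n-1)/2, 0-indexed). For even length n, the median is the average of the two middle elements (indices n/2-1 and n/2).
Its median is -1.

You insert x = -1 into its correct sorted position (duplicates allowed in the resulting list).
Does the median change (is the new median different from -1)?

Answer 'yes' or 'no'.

Old median = -1
Insert x = -1
New median = -1
Changed? no

Answer: no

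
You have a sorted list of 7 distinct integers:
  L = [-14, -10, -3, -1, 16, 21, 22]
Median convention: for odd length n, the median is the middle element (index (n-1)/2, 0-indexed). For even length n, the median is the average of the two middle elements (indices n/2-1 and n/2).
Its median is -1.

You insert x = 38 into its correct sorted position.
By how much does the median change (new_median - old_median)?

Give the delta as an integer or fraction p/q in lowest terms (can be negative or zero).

Answer: 17/2

Derivation:
Old median = -1
After inserting x = 38: new sorted = [-14, -10, -3, -1, 16, 21, 22, 38]
New median = 15/2
Delta = 15/2 - -1 = 17/2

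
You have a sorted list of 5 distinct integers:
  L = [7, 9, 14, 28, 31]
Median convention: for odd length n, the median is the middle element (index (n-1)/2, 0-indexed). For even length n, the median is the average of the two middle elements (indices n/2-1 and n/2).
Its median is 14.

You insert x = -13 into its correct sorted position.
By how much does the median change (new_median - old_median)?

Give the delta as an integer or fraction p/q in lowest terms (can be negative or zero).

Answer: -5/2

Derivation:
Old median = 14
After inserting x = -13: new sorted = [-13, 7, 9, 14, 28, 31]
New median = 23/2
Delta = 23/2 - 14 = -5/2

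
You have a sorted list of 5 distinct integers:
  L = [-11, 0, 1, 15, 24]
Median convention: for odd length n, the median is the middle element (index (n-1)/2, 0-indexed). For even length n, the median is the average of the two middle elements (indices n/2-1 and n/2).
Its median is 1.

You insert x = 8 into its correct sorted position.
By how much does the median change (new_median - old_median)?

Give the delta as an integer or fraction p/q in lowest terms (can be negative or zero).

Old median = 1
After inserting x = 8: new sorted = [-11, 0, 1, 8, 15, 24]
New median = 9/2
Delta = 9/2 - 1 = 7/2

Answer: 7/2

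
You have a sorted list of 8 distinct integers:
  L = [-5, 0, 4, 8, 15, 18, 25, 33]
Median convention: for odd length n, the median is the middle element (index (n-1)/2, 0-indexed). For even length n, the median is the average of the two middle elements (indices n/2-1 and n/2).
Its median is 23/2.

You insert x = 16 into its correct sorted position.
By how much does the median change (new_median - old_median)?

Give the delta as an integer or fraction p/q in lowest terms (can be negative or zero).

Old median = 23/2
After inserting x = 16: new sorted = [-5, 0, 4, 8, 15, 16, 18, 25, 33]
New median = 15
Delta = 15 - 23/2 = 7/2

Answer: 7/2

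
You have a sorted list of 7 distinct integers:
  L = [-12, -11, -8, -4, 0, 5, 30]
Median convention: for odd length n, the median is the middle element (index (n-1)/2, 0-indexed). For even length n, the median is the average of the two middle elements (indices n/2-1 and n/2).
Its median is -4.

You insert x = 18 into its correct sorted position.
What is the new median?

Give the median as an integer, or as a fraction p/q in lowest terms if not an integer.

Answer: -2

Derivation:
Old list (sorted, length 7): [-12, -11, -8, -4, 0, 5, 30]
Old median = -4
Insert x = 18
Old length odd (7). Middle was index 3 = -4.
New length even (8). New median = avg of two middle elements.
x = 18: 6 elements are < x, 1 elements are > x.
New sorted list: [-12, -11, -8, -4, 0, 5, 18, 30]
New median = -2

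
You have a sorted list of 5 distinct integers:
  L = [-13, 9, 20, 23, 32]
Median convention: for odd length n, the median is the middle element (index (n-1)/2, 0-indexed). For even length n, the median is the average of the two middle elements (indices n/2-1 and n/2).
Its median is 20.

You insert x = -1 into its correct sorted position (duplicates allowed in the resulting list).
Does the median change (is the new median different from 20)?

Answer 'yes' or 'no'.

Answer: yes

Derivation:
Old median = 20
Insert x = -1
New median = 29/2
Changed? yes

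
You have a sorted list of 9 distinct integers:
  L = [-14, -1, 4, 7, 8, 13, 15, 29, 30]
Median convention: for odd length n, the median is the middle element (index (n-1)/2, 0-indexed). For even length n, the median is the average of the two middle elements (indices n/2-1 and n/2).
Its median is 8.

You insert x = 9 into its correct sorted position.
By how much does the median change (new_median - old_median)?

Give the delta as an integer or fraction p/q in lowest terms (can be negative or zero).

Answer: 1/2

Derivation:
Old median = 8
After inserting x = 9: new sorted = [-14, -1, 4, 7, 8, 9, 13, 15, 29, 30]
New median = 17/2
Delta = 17/2 - 8 = 1/2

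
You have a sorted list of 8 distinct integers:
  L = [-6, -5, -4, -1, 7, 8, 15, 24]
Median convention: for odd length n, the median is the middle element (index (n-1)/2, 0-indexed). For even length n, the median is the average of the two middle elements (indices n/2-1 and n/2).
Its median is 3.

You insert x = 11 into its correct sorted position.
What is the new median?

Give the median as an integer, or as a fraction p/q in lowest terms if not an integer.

Old list (sorted, length 8): [-6, -5, -4, -1, 7, 8, 15, 24]
Old median = 3
Insert x = 11
Old length even (8). Middle pair: indices 3,4 = -1,7.
New length odd (9). New median = single middle element.
x = 11: 6 elements are < x, 2 elements are > x.
New sorted list: [-6, -5, -4, -1, 7, 8, 11, 15, 24]
New median = 7

Answer: 7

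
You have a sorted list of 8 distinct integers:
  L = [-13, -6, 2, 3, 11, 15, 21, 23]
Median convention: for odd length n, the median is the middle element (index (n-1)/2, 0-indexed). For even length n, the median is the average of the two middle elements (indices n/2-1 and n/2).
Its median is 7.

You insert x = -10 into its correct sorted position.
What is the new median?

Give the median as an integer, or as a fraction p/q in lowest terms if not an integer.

Answer: 3

Derivation:
Old list (sorted, length 8): [-13, -6, 2, 3, 11, 15, 21, 23]
Old median = 7
Insert x = -10
Old length even (8). Middle pair: indices 3,4 = 3,11.
New length odd (9). New median = single middle element.
x = -10: 1 elements are < x, 7 elements are > x.
New sorted list: [-13, -10, -6, 2, 3, 11, 15, 21, 23]
New median = 3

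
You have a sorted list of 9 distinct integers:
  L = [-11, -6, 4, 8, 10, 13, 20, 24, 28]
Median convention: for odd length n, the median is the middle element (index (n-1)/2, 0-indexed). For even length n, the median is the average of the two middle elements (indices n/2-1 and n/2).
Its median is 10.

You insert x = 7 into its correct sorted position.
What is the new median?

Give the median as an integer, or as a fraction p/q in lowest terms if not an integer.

Answer: 9

Derivation:
Old list (sorted, length 9): [-11, -6, 4, 8, 10, 13, 20, 24, 28]
Old median = 10
Insert x = 7
Old length odd (9). Middle was index 4 = 10.
New length even (10). New median = avg of two middle elements.
x = 7: 3 elements are < x, 6 elements are > x.
New sorted list: [-11, -6, 4, 7, 8, 10, 13, 20, 24, 28]
New median = 9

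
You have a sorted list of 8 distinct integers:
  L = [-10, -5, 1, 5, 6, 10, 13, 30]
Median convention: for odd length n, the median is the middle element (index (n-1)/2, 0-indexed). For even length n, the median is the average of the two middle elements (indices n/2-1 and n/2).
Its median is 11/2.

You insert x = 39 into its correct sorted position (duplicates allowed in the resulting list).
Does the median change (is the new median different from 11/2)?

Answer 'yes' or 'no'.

Answer: yes

Derivation:
Old median = 11/2
Insert x = 39
New median = 6
Changed? yes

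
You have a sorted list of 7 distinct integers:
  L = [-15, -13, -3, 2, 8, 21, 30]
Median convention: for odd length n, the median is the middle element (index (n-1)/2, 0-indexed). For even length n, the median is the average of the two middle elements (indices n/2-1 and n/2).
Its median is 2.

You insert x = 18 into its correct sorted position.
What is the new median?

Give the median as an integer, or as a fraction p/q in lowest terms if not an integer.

Answer: 5

Derivation:
Old list (sorted, length 7): [-15, -13, -3, 2, 8, 21, 30]
Old median = 2
Insert x = 18
Old length odd (7). Middle was index 3 = 2.
New length even (8). New median = avg of two middle elements.
x = 18: 5 elements are < x, 2 elements are > x.
New sorted list: [-15, -13, -3, 2, 8, 18, 21, 30]
New median = 5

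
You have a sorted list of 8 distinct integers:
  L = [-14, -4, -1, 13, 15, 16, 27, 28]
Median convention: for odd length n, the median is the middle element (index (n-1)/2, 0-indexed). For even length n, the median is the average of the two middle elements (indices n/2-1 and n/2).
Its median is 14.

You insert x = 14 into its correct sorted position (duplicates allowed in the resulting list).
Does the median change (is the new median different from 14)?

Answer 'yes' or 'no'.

Old median = 14
Insert x = 14
New median = 14
Changed? no

Answer: no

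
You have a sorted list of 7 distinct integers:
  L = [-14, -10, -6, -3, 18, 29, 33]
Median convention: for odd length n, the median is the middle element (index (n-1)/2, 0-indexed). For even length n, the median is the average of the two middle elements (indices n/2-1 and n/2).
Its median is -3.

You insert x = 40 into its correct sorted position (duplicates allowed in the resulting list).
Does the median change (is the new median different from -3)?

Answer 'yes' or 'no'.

Old median = -3
Insert x = 40
New median = 15/2
Changed? yes

Answer: yes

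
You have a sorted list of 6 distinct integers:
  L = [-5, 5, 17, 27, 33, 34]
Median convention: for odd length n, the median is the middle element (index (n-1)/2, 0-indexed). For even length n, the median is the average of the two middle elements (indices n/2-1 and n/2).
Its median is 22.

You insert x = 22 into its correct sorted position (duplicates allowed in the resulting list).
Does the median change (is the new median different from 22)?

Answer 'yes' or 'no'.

Old median = 22
Insert x = 22
New median = 22
Changed? no

Answer: no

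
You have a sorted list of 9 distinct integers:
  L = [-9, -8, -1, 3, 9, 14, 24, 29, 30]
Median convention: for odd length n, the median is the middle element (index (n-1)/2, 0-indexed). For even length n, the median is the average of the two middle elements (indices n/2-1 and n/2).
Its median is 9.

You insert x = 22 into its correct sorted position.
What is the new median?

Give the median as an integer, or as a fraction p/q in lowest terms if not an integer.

Old list (sorted, length 9): [-9, -8, -1, 3, 9, 14, 24, 29, 30]
Old median = 9
Insert x = 22
Old length odd (9). Middle was index 4 = 9.
New length even (10). New median = avg of two middle elements.
x = 22: 6 elements are < x, 3 elements are > x.
New sorted list: [-9, -8, -1, 3, 9, 14, 22, 24, 29, 30]
New median = 23/2

Answer: 23/2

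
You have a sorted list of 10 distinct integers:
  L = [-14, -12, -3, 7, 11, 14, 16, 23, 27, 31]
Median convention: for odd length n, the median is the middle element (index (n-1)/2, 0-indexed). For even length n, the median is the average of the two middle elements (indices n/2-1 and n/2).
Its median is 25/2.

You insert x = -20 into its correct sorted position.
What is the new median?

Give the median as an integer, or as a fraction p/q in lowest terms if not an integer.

Old list (sorted, length 10): [-14, -12, -3, 7, 11, 14, 16, 23, 27, 31]
Old median = 25/2
Insert x = -20
Old length even (10). Middle pair: indices 4,5 = 11,14.
New length odd (11). New median = single middle element.
x = -20: 0 elements are < x, 10 elements are > x.
New sorted list: [-20, -14, -12, -3, 7, 11, 14, 16, 23, 27, 31]
New median = 11

Answer: 11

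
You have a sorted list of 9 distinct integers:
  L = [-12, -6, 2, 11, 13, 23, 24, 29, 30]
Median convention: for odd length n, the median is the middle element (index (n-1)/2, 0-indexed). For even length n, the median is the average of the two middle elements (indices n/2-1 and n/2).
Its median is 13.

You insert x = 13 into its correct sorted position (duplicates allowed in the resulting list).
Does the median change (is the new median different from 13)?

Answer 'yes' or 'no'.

Old median = 13
Insert x = 13
New median = 13
Changed? no

Answer: no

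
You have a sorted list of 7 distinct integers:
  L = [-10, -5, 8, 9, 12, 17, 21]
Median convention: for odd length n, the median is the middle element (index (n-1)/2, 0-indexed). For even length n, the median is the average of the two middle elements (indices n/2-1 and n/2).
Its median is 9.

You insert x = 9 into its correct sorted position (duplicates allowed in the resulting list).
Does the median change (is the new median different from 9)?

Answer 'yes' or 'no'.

Answer: no

Derivation:
Old median = 9
Insert x = 9
New median = 9
Changed? no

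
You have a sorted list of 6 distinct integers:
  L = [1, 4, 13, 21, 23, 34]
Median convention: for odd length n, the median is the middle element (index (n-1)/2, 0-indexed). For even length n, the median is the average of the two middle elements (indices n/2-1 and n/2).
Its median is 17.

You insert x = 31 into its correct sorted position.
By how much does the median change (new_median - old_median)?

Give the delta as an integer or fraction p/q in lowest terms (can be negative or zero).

Answer: 4

Derivation:
Old median = 17
After inserting x = 31: new sorted = [1, 4, 13, 21, 23, 31, 34]
New median = 21
Delta = 21 - 17 = 4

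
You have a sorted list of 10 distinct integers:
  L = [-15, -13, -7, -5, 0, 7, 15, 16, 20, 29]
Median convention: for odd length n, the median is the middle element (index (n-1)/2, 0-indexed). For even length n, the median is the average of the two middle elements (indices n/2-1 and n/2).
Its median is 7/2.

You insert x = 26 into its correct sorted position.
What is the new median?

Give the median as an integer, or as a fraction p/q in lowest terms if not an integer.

Old list (sorted, length 10): [-15, -13, -7, -5, 0, 7, 15, 16, 20, 29]
Old median = 7/2
Insert x = 26
Old length even (10). Middle pair: indices 4,5 = 0,7.
New length odd (11). New median = single middle element.
x = 26: 9 elements are < x, 1 elements are > x.
New sorted list: [-15, -13, -7, -5, 0, 7, 15, 16, 20, 26, 29]
New median = 7

Answer: 7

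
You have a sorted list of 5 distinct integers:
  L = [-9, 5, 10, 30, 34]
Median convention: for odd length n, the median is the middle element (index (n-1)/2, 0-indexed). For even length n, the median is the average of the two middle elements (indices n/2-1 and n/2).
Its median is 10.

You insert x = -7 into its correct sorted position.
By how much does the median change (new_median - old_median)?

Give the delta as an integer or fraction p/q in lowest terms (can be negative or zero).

Answer: -5/2

Derivation:
Old median = 10
After inserting x = -7: new sorted = [-9, -7, 5, 10, 30, 34]
New median = 15/2
Delta = 15/2 - 10 = -5/2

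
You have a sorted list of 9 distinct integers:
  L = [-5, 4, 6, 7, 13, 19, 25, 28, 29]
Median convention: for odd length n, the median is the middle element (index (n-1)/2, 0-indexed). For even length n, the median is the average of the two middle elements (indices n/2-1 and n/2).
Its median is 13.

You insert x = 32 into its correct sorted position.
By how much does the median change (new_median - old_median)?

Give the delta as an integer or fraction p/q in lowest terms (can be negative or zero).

Answer: 3

Derivation:
Old median = 13
After inserting x = 32: new sorted = [-5, 4, 6, 7, 13, 19, 25, 28, 29, 32]
New median = 16
Delta = 16 - 13 = 3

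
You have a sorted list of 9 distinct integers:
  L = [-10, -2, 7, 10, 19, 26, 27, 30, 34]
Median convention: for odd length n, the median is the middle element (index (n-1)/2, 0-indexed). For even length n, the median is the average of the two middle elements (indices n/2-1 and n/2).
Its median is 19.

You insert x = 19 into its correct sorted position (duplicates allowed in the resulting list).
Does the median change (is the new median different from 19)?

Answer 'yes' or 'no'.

Old median = 19
Insert x = 19
New median = 19
Changed? no

Answer: no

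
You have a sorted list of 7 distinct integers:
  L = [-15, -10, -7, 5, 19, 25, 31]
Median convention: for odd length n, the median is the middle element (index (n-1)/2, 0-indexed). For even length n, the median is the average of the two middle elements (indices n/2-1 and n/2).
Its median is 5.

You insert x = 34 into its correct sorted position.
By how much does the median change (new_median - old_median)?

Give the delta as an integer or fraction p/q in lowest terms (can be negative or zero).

Old median = 5
After inserting x = 34: new sorted = [-15, -10, -7, 5, 19, 25, 31, 34]
New median = 12
Delta = 12 - 5 = 7

Answer: 7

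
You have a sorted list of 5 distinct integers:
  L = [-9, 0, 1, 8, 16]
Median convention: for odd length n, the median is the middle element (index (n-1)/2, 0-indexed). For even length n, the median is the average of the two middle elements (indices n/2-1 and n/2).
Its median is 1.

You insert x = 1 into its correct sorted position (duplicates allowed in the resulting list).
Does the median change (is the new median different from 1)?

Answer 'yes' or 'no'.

Old median = 1
Insert x = 1
New median = 1
Changed? no

Answer: no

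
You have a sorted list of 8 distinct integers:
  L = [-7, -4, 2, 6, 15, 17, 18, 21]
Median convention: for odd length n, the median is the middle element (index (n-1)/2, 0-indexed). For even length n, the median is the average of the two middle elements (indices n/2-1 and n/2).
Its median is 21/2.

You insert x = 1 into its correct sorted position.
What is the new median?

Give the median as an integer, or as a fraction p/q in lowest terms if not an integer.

Answer: 6

Derivation:
Old list (sorted, length 8): [-7, -4, 2, 6, 15, 17, 18, 21]
Old median = 21/2
Insert x = 1
Old length even (8). Middle pair: indices 3,4 = 6,15.
New length odd (9). New median = single middle element.
x = 1: 2 elements are < x, 6 elements are > x.
New sorted list: [-7, -4, 1, 2, 6, 15, 17, 18, 21]
New median = 6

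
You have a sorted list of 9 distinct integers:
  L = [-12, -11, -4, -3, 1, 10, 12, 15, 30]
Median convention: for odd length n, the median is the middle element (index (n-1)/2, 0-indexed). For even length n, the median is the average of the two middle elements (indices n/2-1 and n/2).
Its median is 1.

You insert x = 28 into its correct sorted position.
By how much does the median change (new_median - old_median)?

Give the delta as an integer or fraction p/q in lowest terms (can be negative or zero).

Answer: 9/2

Derivation:
Old median = 1
After inserting x = 28: new sorted = [-12, -11, -4, -3, 1, 10, 12, 15, 28, 30]
New median = 11/2
Delta = 11/2 - 1 = 9/2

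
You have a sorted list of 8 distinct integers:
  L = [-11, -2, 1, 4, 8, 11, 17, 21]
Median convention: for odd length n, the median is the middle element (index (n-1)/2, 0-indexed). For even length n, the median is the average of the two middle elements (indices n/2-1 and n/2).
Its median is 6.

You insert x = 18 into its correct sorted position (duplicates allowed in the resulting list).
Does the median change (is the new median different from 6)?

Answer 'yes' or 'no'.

Answer: yes

Derivation:
Old median = 6
Insert x = 18
New median = 8
Changed? yes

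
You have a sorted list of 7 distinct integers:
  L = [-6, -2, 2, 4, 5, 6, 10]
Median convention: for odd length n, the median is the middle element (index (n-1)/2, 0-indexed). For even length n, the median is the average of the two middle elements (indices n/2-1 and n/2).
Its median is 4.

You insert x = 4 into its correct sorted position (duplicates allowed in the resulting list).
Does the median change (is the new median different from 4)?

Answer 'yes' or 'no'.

Answer: no

Derivation:
Old median = 4
Insert x = 4
New median = 4
Changed? no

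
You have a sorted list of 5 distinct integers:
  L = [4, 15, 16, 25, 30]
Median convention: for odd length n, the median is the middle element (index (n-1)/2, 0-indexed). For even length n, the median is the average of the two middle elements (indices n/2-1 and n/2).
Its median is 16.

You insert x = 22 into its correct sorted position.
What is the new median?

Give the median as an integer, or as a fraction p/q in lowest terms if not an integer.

Answer: 19

Derivation:
Old list (sorted, length 5): [4, 15, 16, 25, 30]
Old median = 16
Insert x = 22
Old length odd (5). Middle was index 2 = 16.
New length even (6). New median = avg of two middle elements.
x = 22: 3 elements are < x, 2 elements are > x.
New sorted list: [4, 15, 16, 22, 25, 30]
New median = 19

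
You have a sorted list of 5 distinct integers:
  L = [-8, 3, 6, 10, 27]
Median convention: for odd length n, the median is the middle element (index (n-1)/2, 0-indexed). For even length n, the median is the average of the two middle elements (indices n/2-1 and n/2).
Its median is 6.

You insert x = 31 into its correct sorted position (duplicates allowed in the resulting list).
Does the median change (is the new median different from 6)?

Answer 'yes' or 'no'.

Answer: yes

Derivation:
Old median = 6
Insert x = 31
New median = 8
Changed? yes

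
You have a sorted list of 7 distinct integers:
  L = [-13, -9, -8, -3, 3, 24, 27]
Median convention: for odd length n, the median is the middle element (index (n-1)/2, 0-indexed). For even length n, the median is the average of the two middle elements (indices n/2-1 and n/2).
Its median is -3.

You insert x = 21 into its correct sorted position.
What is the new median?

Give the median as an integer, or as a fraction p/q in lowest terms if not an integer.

Old list (sorted, length 7): [-13, -9, -8, -3, 3, 24, 27]
Old median = -3
Insert x = 21
Old length odd (7). Middle was index 3 = -3.
New length even (8). New median = avg of two middle elements.
x = 21: 5 elements are < x, 2 elements are > x.
New sorted list: [-13, -9, -8, -3, 3, 21, 24, 27]
New median = 0

Answer: 0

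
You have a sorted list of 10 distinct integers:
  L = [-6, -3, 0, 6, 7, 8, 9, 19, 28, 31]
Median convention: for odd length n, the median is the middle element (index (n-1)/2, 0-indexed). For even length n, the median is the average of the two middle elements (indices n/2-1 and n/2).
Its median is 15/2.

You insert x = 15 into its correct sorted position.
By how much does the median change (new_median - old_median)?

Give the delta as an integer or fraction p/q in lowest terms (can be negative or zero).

Answer: 1/2

Derivation:
Old median = 15/2
After inserting x = 15: new sorted = [-6, -3, 0, 6, 7, 8, 9, 15, 19, 28, 31]
New median = 8
Delta = 8 - 15/2 = 1/2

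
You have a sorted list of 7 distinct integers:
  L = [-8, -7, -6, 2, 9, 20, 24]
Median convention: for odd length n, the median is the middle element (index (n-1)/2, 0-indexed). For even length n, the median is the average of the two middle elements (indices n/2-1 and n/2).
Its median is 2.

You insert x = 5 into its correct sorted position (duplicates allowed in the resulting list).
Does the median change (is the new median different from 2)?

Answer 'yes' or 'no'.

Old median = 2
Insert x = 5
New median = 7/2
Changed? yes

Answer: yes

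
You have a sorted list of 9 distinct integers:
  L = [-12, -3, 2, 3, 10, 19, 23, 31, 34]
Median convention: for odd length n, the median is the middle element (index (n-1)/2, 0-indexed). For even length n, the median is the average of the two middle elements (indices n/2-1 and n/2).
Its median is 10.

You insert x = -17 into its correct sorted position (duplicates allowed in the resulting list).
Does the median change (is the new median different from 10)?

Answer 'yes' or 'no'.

Old median = 10
Insert x = -17
New median = 13/2
Changed? yes

Answer: yes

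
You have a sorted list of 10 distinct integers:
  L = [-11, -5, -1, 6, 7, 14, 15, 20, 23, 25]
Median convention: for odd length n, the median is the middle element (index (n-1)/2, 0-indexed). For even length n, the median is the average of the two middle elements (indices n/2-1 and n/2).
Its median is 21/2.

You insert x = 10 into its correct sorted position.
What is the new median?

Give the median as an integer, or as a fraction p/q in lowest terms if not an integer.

Old list (sorted, length 10): [-11, -5, -1, 6, 7, 14, 15, 20, 23, 25]
Old median = 21/2
Insert x = 10
Old length even (10). Middle pair: indices 4,5 = 7,14.
New length odd (11). New median = single middle element.
x = 10: 5 elements are < x, 5 elements are > x.
New sorted list: [-11, -5, -1, 6, 7, 10, 14, 15, 20, 23, 25]
New median = 10

Answer: 10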